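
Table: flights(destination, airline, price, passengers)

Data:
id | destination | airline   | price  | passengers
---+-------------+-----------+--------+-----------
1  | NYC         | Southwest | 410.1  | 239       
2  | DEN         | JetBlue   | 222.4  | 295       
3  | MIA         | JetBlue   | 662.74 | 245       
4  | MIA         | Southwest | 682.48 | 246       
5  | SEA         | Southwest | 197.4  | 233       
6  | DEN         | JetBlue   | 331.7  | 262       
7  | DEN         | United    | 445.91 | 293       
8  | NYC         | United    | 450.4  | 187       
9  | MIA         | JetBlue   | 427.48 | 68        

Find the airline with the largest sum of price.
SELECT airline, SUM(price) as val
FROM flights
GROUP BY airline
ORDER BY val DESC
LIMIT 1

Result: JetBlue with sum(price) = 1644.32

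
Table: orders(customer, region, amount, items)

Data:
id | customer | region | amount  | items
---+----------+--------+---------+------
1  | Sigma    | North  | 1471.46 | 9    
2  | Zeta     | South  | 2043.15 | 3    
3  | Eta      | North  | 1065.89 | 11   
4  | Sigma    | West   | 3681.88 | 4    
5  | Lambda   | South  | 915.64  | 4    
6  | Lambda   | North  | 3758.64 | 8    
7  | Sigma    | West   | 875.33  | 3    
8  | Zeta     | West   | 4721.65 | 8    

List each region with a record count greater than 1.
SELECT region, COUNT(*) as cnt
FROM orders
GROUP BY region
HAVING COUNT(*) > 1

Result:
  North: 3
  South: 2
  West: 3

Note: HAVING filters groups after aggregation, WHERE filters rows before.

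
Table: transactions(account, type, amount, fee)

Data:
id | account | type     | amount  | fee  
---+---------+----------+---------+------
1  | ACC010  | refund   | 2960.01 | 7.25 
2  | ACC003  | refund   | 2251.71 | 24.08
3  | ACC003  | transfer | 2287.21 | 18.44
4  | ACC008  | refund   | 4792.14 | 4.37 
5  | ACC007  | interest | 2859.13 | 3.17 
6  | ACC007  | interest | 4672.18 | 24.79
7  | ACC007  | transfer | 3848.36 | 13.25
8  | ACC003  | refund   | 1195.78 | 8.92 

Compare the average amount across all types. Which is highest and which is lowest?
SELECT type, AVG(amount)
FROM transactions
GROUP BY type
ORDER BY AVG(amount)

All groups:
  refund: 2799.91
  transfer: 3067.79
  interest: 3765.66

Highest: interest (3765.66)
Lowest: refund (2799.91)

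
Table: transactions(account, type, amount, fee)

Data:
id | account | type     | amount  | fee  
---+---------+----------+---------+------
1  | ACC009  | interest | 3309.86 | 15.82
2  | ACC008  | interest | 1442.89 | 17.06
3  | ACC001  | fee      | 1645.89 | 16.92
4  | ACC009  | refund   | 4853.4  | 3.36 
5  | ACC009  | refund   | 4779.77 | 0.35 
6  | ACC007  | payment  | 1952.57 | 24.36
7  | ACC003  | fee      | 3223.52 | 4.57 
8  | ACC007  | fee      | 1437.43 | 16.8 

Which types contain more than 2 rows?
SELECT type, COUNT(*) as cnt
FROM transactions
GROUP BY type
HAVING COUNT(*) > 2

Result:
  fee: 3

Note: HAVING filters groups after aggregation, WHERE filters rows before.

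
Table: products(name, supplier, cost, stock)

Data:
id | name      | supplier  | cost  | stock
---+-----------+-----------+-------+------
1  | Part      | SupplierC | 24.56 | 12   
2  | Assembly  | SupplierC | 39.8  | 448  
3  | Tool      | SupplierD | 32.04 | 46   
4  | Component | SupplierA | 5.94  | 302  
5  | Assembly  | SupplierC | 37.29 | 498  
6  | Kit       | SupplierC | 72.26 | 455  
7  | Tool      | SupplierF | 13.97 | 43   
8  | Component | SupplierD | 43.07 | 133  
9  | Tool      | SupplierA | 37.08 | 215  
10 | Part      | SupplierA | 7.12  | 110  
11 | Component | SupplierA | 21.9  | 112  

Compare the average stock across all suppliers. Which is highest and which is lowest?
SELECT supplier, AVG(stock)
FROM products
GROUP BY supplier
ORDER BY AVG(stock)

All groups:
  SupplierF: 43.00
  SupplierD: 89.50
  SupplierA: 184.75
  SupplierC: 353.25

Highest: SupplierC (353.25)
Lowest: SupplierF (43.00)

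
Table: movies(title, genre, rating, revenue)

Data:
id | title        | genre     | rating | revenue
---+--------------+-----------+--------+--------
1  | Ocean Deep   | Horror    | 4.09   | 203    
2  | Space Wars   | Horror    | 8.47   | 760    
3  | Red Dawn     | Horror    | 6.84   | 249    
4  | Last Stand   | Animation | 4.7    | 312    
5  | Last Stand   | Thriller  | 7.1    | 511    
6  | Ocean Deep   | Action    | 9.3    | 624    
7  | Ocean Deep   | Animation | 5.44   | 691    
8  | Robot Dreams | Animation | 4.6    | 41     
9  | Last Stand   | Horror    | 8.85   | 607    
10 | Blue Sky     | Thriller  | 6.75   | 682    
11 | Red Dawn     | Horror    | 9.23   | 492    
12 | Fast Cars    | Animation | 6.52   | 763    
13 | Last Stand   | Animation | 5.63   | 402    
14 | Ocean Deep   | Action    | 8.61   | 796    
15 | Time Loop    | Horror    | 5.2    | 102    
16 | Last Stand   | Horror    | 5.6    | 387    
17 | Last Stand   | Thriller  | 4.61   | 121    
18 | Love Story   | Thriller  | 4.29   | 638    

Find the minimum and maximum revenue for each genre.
SELECT genre, MIN(revenue), MAX(revenue)
FROM movies
GROUP BY genre

Result:
  Action: min=624, max=796
  Animation: min=41, max=763
  Horror: min=102, max=760
  Thriller: min=121, max=682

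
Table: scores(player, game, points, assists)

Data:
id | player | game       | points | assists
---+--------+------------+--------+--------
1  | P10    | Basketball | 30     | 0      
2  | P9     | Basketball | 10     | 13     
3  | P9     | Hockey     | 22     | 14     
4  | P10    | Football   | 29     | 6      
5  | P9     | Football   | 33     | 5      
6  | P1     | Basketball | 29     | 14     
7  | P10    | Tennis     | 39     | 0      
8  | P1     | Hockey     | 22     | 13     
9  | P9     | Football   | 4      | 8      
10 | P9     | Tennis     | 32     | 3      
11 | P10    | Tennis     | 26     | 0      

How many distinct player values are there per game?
SELECT game, COUNT(DISTINCT player)
FROM scores
GROUP BY game

Result:
  Basketball: 3 distinct
  Football: 2 distinct
  Hockey: 2 distinct
  Tennis: 2 distinct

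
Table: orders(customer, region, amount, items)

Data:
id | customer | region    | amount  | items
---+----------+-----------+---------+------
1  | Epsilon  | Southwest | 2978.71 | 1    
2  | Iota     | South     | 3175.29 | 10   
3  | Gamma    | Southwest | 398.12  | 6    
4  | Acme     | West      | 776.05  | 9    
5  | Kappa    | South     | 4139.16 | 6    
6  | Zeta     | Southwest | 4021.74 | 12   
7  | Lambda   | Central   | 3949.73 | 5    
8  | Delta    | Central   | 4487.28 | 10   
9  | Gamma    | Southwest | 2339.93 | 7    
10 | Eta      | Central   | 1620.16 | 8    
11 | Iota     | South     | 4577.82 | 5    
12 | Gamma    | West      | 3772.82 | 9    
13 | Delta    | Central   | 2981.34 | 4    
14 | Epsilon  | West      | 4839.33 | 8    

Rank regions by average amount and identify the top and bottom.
SELECT region, AVG(amount)
FROM orders
GROUP BY region
ORDER BY AVG(amount)

All groups:
  Southwest: 2434.63
  West: 3129.40
  Central: 3259.63
  South: 3964.09

Highest: South (3964.09)
Lowest: Southwest (2434.63)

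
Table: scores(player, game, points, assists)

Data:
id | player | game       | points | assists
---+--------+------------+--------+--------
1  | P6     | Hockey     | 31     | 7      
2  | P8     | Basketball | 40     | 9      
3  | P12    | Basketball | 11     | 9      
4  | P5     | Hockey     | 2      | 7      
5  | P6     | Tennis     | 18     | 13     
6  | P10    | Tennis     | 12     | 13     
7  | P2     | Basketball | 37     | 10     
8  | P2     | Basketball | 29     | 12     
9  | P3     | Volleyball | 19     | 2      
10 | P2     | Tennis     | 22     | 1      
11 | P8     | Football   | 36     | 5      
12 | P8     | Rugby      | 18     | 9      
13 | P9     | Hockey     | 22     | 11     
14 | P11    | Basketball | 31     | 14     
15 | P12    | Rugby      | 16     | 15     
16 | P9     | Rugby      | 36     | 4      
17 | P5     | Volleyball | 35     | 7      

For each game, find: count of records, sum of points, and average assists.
SELECT game,
       COUNT(*) as cnt,
       SUM(points) as total_points,
       AVG(assists) as avg_assists
FROM scores
GROUP BY game

Result:
  Basketball: 5 records, 148 total points, 10.80 avg assists
  Football: 1 records, 36 total points, 5.00 avg assists
  Hockey: 3 records, 55 total points, 8.33 avg assists
  Rugby: 3 records, 70 total points, 9.33 avg assists
  Tennis: 3 records, 52 total points, 9.00 avg assists
  Volleyball: 2 records, 54 total points, 4.50 avg assists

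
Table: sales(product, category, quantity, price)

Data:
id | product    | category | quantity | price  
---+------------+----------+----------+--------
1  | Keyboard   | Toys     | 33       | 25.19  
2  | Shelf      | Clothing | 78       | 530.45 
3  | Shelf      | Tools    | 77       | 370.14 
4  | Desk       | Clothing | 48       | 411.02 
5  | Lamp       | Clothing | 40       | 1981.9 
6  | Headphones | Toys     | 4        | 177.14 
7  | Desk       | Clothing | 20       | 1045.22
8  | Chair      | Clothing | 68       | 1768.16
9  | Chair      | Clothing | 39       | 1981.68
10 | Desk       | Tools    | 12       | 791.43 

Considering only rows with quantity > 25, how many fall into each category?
SELECT category, COUNT(*)
FROM sales
WHERE quantity > 25
GROUP BY category

Note: WHERE filters rows before grouping.

Result:
  Clothing: 5
  Tools: 1
  Toys: 1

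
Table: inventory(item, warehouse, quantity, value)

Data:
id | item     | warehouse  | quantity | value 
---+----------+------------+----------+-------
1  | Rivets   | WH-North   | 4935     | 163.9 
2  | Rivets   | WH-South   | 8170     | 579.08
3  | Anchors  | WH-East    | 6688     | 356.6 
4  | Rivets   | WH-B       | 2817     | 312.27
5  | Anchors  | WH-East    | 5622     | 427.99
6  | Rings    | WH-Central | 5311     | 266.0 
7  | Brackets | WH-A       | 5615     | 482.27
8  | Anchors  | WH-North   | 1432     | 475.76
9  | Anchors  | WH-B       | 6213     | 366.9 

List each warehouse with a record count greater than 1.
SELECT warehouse, COUNT(*) as cnt
FROM inventory
GROUP BY warehouse
HAVING COUNT(*) > 1

Result:
  WH-B: 2
  WH-East: 2
  WH-North: 2

Note: HAVING filters groups after aggregation, WHERE filters rows before.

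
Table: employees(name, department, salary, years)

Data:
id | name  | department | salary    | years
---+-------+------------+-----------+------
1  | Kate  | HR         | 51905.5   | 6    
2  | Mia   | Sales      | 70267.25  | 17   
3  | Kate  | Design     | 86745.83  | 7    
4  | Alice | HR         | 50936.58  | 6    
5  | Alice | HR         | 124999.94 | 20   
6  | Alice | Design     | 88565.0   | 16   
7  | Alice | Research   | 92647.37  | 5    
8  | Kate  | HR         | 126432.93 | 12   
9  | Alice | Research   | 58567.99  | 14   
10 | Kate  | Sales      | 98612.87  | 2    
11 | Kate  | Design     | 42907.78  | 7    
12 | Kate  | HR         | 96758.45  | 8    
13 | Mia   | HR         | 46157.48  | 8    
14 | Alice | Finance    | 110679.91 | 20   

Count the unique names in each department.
SELECT department, COUNT(DISTINCT name)
FROM employees
GROUP BY department

Result:
  Design: 2 distinct
  Finance: 1 distinct
  HR: 3 distinct
  Research: 1 distinct
  Sales: 2 distinct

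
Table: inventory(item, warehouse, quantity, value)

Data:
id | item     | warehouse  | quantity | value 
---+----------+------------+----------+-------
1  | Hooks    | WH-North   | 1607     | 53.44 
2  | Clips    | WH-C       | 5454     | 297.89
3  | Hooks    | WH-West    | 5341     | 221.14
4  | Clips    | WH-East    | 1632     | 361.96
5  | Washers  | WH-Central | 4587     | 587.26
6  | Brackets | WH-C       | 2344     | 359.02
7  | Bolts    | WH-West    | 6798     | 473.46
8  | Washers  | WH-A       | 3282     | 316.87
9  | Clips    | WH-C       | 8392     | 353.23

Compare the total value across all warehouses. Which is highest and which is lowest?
SELECT warehouse, SUM(value)
FROM inventory
GROUP BY warehouse
ORDER BY SUM(value)

All groups:
  WH-North: 53.44
  WH-A: 316.87
  WH-East: 361.96
  WH-Central: 587.26
  WH-West: 694.60
  WH-C: 1010.14

Highest: WH-C (1010.14)
Lowest: WH-North (53.44)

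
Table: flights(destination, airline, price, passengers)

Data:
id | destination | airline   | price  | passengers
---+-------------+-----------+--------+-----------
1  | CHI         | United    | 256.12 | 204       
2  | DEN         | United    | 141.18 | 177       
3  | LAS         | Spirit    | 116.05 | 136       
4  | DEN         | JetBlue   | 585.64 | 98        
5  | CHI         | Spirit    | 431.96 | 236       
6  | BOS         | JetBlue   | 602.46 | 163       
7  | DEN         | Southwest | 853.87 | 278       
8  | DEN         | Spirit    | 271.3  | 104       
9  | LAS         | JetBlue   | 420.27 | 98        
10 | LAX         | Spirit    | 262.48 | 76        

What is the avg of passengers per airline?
SELECT airline, AVG(passengers) as result
FROM flights
GROUP BY airline

Result:
  JetBlue: 119.67
  Southwest: 278.00
  Spirit: 138.00
  United: 190.50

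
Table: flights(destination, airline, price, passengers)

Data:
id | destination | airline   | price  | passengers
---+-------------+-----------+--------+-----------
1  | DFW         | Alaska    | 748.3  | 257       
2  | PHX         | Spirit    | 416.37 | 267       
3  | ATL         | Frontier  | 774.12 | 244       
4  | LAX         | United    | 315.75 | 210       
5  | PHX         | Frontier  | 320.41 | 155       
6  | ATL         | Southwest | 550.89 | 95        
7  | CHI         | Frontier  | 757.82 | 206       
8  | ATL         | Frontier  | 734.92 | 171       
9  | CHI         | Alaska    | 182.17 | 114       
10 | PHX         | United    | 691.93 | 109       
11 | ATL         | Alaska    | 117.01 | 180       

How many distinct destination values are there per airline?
SELECT airline, COUNT(DISTINCT destination)
FROM flights
GROUP BY airline

Result:
  Alaska: 3 distinct
  Frontier: 3 distinct
  Southwest: 1 distinct
  Spirit: 1 distinct
  United: 2 distinct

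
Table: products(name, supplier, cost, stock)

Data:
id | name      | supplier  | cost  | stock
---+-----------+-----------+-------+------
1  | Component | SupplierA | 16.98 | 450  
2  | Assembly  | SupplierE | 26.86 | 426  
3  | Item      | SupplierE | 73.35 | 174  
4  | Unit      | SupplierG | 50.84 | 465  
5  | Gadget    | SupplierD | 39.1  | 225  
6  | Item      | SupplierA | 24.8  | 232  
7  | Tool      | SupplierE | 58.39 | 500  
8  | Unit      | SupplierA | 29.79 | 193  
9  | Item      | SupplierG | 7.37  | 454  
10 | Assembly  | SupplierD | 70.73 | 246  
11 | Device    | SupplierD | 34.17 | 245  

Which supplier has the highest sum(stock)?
SELECT supplier, SUM(stock) as val
FROM products
GROUP BY supplier
ORDER BY val DESC
LIMIT 1

Result: SupplierE with sum(stock) = 1100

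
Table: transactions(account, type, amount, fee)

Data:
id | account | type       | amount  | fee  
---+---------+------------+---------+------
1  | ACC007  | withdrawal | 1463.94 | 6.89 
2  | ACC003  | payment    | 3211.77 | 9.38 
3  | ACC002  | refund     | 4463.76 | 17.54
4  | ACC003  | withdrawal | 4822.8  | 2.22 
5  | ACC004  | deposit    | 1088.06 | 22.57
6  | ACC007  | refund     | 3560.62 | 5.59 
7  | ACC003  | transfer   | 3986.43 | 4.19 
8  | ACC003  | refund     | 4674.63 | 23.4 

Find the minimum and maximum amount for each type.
SELECT type, MIN(amount), MAX(amount)
FROM transactions
GROUP BY type

Result:
  deposit: min=1088.06, max=1088.06
  payment: min=3211.77, max=3211.77
  refund: min=3560.62, max=4674.63
  transfer: min=3986.43, max=3986.43
  withdrawal: min=1463.94, max=4822.80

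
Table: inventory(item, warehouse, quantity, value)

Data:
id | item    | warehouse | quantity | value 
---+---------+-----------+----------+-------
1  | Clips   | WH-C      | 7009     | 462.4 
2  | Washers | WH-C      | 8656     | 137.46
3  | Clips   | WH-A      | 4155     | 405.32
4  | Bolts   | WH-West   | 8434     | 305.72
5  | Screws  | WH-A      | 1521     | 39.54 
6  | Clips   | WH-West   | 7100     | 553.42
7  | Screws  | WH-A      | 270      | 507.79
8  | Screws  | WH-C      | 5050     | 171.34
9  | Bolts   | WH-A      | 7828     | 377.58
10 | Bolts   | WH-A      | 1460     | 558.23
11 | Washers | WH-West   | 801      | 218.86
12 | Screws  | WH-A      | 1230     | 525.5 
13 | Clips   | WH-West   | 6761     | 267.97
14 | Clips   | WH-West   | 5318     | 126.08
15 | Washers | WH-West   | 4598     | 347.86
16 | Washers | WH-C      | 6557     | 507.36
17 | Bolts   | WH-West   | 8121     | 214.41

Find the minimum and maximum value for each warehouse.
SELECT warehouse, MIN(value), MAX(value)
FROM inventory
GROUP BY warehouse

Result:
  WH-A: min=39.54, max=558.23
  WH-C: min=137.46, max=507.36
  WH-West: min=126.08, max=553.42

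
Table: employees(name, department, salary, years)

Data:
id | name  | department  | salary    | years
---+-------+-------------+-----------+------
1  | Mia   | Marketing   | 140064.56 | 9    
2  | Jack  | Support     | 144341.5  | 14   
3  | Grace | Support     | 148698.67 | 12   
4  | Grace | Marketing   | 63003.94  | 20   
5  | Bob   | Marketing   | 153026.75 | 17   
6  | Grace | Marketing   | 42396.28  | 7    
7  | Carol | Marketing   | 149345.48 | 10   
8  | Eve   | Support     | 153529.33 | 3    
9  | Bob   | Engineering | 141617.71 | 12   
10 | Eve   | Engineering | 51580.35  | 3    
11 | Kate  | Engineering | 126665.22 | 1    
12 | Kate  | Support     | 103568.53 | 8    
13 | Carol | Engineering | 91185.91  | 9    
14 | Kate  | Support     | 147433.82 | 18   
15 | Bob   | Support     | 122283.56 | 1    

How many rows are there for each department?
SELECT department, COUNT(*) as count
FROM employees
GROUP BY department

Result:
  Engineering: 4
  Marketing: 5
  Support: 6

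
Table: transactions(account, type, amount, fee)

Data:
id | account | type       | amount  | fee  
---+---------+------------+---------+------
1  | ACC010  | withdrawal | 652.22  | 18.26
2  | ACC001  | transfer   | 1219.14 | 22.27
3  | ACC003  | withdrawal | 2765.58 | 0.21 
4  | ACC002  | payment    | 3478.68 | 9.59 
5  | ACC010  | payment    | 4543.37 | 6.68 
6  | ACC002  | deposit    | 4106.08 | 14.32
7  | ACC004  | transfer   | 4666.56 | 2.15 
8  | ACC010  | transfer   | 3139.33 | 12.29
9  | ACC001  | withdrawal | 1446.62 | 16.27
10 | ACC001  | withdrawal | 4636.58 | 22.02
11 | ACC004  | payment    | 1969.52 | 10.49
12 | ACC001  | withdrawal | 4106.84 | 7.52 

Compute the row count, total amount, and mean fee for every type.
SELECT type,
       COUNT(*) as cnt,
       SUM(amount) as total_amount,
       AVG(fee) as avg_fee
FROM transactions
GROUP BY type

Result:
  deposit: 1 records, 4106.08 total amount, 14.32 avg fee
  payment: 3 records, 9991.57 total amount, 8.92 avg fee
  transfer: 3 records, 9025.03 total amount, 12.24 avg fee
  withdrawal: 5 records, 13607.84 total amount, 12.86 avg fee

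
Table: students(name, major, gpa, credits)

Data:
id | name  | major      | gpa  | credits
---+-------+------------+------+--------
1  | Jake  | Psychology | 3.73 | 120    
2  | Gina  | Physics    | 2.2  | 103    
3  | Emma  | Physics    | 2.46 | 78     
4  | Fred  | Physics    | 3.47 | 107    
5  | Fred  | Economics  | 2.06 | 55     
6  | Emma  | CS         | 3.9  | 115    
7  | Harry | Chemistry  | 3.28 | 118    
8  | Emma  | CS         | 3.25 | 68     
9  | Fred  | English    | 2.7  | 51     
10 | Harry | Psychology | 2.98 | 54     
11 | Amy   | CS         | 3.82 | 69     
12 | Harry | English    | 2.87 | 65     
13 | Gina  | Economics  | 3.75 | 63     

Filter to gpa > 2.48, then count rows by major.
SELECT major, COUNT(*)
FROM students
WHERE gpa > 2.48
GROUP BY major

Note: WHERE filters rows before grouping.

Result:
  CS: 3
  Chemistry: 1
  Economics: 1
  English: 2
  Physics: 1
  Psychology: 2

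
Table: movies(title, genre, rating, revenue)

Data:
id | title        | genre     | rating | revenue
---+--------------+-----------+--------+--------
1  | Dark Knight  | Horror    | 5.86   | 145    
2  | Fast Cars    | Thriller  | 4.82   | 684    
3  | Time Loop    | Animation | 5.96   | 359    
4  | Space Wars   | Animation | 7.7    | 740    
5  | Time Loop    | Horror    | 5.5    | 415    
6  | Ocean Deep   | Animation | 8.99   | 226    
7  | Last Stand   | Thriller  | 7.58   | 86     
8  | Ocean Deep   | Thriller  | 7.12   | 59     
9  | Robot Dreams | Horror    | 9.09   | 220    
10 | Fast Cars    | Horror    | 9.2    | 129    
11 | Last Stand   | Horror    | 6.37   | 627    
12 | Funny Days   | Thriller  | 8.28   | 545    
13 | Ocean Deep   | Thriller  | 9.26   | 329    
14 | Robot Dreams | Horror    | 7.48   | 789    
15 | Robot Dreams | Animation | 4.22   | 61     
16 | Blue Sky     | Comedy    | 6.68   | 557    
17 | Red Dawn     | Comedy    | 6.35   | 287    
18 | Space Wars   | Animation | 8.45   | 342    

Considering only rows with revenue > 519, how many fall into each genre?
SELECT genre, COUNT(*)
FROM movies
WHERE revenue > 519
GROUP BY genre

Note: WHERE filters rows before grouping.

Result:
  Animation: 1
  Comedy: 1
  Horror: 2
  Thriller: 2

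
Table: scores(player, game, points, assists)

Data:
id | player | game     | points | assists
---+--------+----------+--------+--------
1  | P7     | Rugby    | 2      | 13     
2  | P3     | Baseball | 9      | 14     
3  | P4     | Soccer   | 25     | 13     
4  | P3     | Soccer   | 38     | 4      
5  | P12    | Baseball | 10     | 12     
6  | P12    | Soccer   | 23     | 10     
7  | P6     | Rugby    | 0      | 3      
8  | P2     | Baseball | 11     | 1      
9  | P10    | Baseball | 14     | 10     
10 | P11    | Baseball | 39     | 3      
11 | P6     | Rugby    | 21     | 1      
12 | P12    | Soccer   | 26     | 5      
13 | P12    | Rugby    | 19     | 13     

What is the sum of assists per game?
SELECT game, SUM(assists) as result
FROM scores
GROUP BY game

Result:
  Baseball: 40
  Rugby: 30
  Soccer: 32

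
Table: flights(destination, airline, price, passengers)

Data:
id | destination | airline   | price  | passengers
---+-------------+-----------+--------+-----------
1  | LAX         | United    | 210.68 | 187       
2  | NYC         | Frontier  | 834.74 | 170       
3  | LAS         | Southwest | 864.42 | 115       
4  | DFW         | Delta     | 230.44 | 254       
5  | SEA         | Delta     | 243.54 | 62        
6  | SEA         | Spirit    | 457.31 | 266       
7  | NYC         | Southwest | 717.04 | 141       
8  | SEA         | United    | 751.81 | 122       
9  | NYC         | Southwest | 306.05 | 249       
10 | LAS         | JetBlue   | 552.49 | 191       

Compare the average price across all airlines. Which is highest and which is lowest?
SELECT airline, AVG(price)
FROM flights
GROUP BY airline
ORDER BY AVG(price)

All groups:
  Delta: 236.99
  Spirit: 457.31
  United: 481.25
  JetBlue: 552.49
  Southwest: 629.17
  Frontier: 834.74

Highest: Frontier (834.74)
Lowest: Delta (236.99)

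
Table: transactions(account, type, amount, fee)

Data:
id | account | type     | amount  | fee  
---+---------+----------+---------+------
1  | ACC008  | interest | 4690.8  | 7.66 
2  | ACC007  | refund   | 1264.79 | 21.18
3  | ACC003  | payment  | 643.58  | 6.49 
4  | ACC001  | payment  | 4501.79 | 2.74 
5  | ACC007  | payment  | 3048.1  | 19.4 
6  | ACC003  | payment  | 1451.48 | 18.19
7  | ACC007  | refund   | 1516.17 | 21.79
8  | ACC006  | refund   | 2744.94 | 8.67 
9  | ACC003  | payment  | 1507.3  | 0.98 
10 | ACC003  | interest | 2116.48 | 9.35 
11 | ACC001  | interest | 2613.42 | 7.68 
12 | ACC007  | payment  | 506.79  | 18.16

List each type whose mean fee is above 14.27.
SELECT type, AVG(fee)
FROM transactions
GROUP BY type
HAVING AVG(fee) > 14.27

Result:
  refund: avg=17.21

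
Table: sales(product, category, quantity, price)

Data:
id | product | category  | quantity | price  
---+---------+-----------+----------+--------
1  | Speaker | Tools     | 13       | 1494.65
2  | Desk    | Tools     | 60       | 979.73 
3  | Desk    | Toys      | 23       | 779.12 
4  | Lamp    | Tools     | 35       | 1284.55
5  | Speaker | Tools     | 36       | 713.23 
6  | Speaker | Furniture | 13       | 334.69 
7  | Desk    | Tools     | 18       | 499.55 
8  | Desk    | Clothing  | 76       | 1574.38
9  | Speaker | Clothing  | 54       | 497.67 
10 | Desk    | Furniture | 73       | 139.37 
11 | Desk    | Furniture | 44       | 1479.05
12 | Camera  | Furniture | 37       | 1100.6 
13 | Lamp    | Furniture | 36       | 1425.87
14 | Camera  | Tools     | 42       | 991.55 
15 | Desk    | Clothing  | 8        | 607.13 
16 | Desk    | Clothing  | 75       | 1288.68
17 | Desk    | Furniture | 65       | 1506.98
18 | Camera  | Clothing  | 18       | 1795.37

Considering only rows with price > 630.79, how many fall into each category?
SELECT category, COUNT(*)
FROM sales
WHERE price > 630.79
GROUP BY category

Note: WHERE filters rows before grouping.

Result:
  Clothing: 3
  Furniture: 4
  Tools: 5
  Toys: 1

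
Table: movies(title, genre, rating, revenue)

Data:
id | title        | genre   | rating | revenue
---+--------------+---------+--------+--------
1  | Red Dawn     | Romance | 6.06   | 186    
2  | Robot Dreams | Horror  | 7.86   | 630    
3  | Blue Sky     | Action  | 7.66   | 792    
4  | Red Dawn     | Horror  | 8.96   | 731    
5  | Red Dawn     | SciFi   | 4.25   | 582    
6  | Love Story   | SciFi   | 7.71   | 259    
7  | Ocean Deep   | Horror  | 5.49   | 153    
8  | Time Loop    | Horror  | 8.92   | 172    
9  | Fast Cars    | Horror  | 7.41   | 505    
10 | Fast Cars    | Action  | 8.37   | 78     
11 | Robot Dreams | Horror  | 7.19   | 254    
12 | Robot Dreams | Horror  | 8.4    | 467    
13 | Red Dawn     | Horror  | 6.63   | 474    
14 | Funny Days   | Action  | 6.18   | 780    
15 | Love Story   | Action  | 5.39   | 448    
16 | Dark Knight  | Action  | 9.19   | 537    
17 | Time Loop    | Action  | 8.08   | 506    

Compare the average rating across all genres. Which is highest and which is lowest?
SELECT genre, AVG(rating)
FROM movies
GROUP BY genre
ORDER BY AVG(rating)

All groups:
  SciFi: 5.98
  Romance: 6.06
  Action: 7.48
  Horror: 7.61

Highest: Horror (7.61)
Lowest: SciFi (5.98)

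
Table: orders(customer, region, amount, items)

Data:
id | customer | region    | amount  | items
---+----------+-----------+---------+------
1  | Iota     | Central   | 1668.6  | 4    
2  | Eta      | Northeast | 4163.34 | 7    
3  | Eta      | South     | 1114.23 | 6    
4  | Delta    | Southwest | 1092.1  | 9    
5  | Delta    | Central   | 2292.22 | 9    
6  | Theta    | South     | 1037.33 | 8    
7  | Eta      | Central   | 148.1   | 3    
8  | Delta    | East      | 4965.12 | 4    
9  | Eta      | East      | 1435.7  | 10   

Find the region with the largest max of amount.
SELECT region, MAX(amount) as val
FROM orders
GROUP BY region
ORDER BY val DESC
LIMIT 1

Result: East with max(amount) = 4965.12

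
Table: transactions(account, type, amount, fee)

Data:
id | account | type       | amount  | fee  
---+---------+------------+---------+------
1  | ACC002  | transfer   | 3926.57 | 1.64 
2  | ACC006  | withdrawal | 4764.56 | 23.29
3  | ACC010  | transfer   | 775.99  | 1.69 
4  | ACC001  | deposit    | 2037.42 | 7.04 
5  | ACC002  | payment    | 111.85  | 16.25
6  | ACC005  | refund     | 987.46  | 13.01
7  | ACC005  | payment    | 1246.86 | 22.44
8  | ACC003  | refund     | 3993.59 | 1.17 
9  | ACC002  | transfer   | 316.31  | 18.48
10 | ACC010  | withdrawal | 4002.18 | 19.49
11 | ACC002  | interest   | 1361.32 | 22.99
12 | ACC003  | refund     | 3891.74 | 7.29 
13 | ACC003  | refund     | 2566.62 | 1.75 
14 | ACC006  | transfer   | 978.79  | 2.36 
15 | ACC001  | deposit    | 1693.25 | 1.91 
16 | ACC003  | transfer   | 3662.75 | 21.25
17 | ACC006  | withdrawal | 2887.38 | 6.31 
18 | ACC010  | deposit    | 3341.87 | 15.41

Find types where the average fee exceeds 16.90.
SELECT type, AVG(fee)
FROM transactions
GROUP BY type
HAVING AVG(fee) > 16.90

Result:
  interest: avg=22.99
  payment: avg=19.35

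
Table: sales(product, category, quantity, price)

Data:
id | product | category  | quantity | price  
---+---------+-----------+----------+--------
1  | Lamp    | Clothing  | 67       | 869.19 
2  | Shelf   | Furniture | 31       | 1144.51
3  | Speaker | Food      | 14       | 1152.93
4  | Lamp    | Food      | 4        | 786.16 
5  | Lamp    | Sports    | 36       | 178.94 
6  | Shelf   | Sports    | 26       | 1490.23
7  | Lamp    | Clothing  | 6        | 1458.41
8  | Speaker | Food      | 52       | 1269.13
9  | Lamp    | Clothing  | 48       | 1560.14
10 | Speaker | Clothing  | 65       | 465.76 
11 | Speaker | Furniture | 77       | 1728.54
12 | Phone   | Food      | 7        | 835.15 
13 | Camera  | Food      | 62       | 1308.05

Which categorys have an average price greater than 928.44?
SELECT category, AVG(price)
FROM sales
GROUP BY category
HAVING AVG(price) > 928.44

Result:
  Clothing: avg=1088.38
  Food: avg=1070.28
  Furniture: avg=1436.53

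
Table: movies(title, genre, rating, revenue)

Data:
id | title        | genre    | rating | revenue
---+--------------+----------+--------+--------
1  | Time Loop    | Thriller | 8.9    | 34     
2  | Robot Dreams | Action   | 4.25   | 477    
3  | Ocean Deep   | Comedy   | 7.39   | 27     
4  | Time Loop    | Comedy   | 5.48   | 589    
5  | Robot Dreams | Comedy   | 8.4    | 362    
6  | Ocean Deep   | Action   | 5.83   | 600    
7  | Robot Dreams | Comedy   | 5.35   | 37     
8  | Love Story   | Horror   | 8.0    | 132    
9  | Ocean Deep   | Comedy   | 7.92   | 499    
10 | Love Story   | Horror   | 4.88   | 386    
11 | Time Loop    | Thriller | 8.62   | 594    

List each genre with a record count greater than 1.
SELECT genre, COUNT(*) as cnt
FROM movies
GROUP BY genre
HAVING COUNT(*) > 1

Result:
  Action: 2
  Comedy: 5
  Horror: 2
  Thriller: 2

Note: HAVING filters groups after aggregation, WHERE filters rows before.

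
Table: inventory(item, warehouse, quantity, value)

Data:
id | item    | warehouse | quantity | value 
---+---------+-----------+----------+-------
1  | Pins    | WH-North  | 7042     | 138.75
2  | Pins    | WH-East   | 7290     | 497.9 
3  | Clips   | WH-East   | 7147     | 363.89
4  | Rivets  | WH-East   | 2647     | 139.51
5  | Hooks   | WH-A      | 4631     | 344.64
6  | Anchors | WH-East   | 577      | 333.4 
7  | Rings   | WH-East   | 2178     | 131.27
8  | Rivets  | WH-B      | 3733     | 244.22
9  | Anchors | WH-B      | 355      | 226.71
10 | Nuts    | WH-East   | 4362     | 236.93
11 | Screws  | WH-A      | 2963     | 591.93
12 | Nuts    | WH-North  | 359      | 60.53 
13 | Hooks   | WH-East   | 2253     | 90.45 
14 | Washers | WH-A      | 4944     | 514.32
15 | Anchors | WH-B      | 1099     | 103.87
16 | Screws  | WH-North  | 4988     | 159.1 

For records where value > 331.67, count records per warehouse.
SELECT warehouse, COUNT(*)
FROM inventory
WHERE value > 331.67
GROUP BY warehouse

Note: WHERE filters rows before grouping.

Result:
  WH-A: 3
  WH-East: 3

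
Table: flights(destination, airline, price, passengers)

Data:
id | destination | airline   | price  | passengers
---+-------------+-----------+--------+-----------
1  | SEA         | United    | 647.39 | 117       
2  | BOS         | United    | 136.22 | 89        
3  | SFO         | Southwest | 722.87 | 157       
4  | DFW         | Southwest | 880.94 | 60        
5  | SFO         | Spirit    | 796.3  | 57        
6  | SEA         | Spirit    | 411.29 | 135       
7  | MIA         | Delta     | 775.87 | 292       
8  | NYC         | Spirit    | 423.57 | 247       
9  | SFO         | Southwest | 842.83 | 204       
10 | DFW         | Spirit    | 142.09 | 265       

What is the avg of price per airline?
SELECT airline, AVG(price) as result
FROM flights
GROUP BY airline

Result:
  Delta: 775.87
  Southwest: 815.55
  Spirit: 443.31
  United: 391.81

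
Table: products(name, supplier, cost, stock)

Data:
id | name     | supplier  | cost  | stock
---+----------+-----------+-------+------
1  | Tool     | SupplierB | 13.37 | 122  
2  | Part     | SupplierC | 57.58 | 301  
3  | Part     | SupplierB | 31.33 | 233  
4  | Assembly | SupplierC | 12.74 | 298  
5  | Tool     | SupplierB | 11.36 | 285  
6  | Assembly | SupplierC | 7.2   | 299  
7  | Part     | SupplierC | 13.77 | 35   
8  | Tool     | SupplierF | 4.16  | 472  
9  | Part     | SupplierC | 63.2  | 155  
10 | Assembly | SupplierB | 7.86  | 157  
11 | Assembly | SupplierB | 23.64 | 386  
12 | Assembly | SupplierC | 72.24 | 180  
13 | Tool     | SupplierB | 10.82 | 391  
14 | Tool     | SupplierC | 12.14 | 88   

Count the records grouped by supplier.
SELECT supplier, COUNT(*) as count
FROM products
GROUP BY supplier

Result:
  SupplierB: 6
  SupplierC: 7
  SupplierF: 1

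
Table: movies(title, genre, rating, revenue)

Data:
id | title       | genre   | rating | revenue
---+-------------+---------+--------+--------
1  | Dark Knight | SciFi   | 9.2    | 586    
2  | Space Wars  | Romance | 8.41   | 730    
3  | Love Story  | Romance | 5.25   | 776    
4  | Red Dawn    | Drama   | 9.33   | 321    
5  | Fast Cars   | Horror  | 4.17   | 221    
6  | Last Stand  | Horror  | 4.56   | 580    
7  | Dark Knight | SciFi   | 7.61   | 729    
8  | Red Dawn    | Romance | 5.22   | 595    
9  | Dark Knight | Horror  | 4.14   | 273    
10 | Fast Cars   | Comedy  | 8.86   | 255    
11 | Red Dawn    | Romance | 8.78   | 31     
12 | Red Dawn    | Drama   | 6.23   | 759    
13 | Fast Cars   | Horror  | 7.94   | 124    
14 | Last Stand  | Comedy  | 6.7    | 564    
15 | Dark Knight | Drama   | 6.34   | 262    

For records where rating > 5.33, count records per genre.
SELECT genre, COUNT(*)
FROM movies
WHERE rating > 5.33
GROUP BY genre

Note: WHERE filters rows before grouping.

Result:
  Comedy: 2
  Drama: 3
  Horror: 1
  Romance: 2
  SciFi: 2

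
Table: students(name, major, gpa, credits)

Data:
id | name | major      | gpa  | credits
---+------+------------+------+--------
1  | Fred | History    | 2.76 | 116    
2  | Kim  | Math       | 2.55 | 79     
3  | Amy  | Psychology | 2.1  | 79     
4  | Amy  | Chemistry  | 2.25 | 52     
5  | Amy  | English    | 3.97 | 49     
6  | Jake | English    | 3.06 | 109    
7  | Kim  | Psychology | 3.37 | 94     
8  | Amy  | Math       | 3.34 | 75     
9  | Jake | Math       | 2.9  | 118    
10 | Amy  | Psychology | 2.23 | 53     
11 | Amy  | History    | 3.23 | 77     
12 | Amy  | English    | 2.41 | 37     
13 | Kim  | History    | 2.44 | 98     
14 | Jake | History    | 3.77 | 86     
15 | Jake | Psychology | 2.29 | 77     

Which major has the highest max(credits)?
SELECT major, MAX(credits) as val
FROM students
GROUP BY major
ORDER BY val DESC
LIMIT 1

Result: Math with max(credits) = 118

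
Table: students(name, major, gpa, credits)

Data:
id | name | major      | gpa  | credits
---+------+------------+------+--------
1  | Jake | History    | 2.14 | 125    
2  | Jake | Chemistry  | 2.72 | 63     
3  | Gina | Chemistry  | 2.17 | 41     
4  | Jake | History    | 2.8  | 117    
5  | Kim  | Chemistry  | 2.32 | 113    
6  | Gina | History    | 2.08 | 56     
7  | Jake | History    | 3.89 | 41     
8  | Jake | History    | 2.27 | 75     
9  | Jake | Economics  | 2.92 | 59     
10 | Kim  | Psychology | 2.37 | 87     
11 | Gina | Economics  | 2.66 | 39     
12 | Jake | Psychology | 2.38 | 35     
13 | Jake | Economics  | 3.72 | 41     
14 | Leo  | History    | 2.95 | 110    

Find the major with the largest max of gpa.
SELECT major, MAX(gpa) as val
FROM students
GROUP BY major
ORDER BY val DESC
LIMIT 1

Result: History with max(gpa) = 3.89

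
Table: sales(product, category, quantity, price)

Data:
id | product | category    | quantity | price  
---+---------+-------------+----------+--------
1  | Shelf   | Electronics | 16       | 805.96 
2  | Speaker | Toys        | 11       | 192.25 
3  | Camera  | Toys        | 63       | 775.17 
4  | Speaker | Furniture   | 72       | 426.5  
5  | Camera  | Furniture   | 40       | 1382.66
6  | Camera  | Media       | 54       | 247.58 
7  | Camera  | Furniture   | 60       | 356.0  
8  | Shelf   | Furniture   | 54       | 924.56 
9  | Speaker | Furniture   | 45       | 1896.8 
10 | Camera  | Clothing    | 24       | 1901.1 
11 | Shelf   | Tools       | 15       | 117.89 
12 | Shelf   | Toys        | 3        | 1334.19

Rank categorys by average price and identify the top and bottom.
SELECT category, AVG(price)
FROM sales
GROUP BY category
ORDER BY AVG(price)

All groups:
  Tools: 117.89
  Media: 247.58
  Toys: 767.20
  Electronics: 805.96
  Furniture: 997.30
  Clothing: 1901.10

Highest: Clothing (1901.10)
Lowest: Tools (117.89)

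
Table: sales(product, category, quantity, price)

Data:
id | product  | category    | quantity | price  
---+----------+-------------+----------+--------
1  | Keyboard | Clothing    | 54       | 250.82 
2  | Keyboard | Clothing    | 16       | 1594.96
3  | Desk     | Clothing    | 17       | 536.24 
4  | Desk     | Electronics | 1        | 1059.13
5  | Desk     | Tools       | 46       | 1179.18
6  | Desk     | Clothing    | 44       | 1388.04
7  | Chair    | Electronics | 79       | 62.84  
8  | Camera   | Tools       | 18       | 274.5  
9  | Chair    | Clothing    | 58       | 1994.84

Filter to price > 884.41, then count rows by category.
SELECT category, COUNT(*)
FROM sales
WHERE price > 884.41
GROUP BY category

Note: WHERE filters rows before grouping.

Result:
  Clothing: 3
  Electronics: 1
  Tools: 1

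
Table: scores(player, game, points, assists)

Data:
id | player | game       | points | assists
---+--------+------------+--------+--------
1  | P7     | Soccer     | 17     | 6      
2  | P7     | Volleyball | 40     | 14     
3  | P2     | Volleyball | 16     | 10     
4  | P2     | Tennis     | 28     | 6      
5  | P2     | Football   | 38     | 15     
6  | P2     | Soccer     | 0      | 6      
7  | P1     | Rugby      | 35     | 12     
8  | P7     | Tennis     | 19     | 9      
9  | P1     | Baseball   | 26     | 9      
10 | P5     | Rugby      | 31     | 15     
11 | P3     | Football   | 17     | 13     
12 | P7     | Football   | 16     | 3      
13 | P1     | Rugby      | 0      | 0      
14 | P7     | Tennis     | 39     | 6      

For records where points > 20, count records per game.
SELECT game, COUNT(*)
FROM scores
WHERE points > 20
GROUP BY game

Note: WHERE filters rows before grouping.

Result:
  Baseball: 1
  Football: 1
  Rugby: 2
  Tennis: 2
  Volleyball: 1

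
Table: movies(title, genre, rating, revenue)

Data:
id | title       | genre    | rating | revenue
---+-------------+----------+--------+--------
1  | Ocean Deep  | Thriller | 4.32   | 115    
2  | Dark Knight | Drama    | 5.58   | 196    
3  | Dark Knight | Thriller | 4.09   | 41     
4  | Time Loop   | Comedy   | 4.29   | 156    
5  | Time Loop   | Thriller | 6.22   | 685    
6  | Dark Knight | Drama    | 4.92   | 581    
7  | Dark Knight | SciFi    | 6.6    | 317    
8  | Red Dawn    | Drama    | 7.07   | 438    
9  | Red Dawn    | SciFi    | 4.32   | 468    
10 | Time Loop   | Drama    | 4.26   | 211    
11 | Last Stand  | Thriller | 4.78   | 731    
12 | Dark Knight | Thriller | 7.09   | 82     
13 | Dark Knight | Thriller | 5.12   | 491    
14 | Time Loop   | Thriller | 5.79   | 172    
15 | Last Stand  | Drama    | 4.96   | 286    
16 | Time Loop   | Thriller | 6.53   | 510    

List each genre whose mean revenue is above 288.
SELECT genre, AVG(revenue)
FROM movies
GROUP BY genre
HAVING AVG(revenue) > 288

Result:
  Drama: avg=342.40
  SciFi: avg=392.50
  Thriller: avg=353.38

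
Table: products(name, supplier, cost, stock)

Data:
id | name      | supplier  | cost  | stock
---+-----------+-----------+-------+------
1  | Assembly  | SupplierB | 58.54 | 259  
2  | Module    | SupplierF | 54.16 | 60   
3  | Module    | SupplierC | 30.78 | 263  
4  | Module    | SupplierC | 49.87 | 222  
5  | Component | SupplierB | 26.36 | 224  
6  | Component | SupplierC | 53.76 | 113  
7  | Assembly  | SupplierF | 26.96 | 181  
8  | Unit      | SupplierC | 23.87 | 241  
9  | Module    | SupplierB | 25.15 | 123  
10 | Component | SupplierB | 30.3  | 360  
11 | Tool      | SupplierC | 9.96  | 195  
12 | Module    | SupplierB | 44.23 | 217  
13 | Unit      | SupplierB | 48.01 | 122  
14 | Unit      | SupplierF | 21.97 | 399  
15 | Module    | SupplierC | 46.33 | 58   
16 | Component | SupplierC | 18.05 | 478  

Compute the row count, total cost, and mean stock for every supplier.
SELECT supplier,
       COUNT(*) as cnt,
       SUM(cost) as total_cost,
       AVG(stock) as avg_stock
FROM products
GROUP BY supplier

Result:
  SupplierB: 6 records, 232.59 total cost, 217.50 avg stock
  SupplierC: 7 records, 232.62 total cost, 224.29 avg stock
  SupplierF: 3 records, 103.09 total cost, 213.33 avg stock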